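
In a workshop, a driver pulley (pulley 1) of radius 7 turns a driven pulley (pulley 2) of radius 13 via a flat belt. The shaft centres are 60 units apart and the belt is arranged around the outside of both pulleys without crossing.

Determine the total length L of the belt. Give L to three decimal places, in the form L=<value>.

open belt: β = asin((r2−r1)/C) = asin(6/60) = 5.7392°
wrap1 = π − 2β = 168.5217°
wrap2 = π + 2β = 191.4783°
tangent length = C·cosβ = 59.6992
L = r1·wrap1 + r2·wrap2 + 2·C·cosβ = 7·2.9413 + 13·3.3419 + 2·59.6992 = 183.4324

L=183.432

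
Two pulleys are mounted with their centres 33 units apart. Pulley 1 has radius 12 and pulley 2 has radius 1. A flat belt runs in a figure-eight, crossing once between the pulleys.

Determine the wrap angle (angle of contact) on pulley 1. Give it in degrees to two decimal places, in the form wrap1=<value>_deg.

wrap1=226.40_deg

crossed belt: β = asin((r1+r2)/C) = asin(13/33) = 23.1998°
wrap1 = wrap2 = π + 2β = 226.3997°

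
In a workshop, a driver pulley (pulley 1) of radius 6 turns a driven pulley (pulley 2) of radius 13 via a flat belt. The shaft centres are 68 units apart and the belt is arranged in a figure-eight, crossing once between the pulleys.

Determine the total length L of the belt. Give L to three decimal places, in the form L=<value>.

crossed belt: β = asin((r1+r2)/C) = asin(19/68) = 16.2251°
wrap1 = wrap2 = π + 2β = 212.4502°
tangent length = C·cosβ = 65.2917
L = (r1+r2)·wrap + 2·C·cosβ = 19·3.7080 + 2·65.2917 = 201.0345

L=201.034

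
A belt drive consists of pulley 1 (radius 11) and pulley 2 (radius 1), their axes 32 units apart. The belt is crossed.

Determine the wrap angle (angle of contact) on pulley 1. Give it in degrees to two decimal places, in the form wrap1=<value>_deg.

wrap1=224.05_deg

crossed belt: β = asin((r1+r2)/C) = asin(12/32) = 22.0243°
wrap1 = wrap2 = π + 2β = 224.0486°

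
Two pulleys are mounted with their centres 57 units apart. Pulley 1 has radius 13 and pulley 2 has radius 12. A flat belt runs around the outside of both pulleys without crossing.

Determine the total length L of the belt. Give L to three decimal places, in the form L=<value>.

open belt: β = asin((r2−r1)/C) = asin(-1/57) = -1.0052°
wrap1 = π − 2β = 182.0105°
wrap2 = π + 2β = 177.9895°
tangent length = C·cosβ = 56.9912
L = r1·wrap1 + r2·wrap2 + 2·C·cosβ = 13·3.1767 + 12·3.1065 + 2·56.9912 = 192.5574

L=192.557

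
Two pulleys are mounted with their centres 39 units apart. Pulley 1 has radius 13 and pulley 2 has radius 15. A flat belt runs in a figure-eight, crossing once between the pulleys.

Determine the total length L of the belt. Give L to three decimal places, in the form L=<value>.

crossed belt: β = asin((r1+r2)/C) = asin(28/39) = 45.8854°
wrap1 = wrap2 = π + 2β = 271.7708°
tangent length = C·cosβ = 27.1477
L = (r1+r2)·wrap + 2·C·cosβ = 28·4.7433 + 2·27.1477 = 187.1077

L=187.108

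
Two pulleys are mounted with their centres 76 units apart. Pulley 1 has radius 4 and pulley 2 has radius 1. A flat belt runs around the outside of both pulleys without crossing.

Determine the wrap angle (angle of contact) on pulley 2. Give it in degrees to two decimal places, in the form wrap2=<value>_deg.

open belt: β = asin((r2−r1)/C) = asin(-3/76) = -2.2623°
wrap1 = π − 2β = 184.5245°
wrap2 = π + 2β = 175.4755°

wrap2=175.48_deg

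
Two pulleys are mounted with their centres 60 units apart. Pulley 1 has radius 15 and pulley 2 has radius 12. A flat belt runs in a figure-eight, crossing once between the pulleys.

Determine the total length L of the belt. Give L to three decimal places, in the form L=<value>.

crossed belt: β = asin((r1+r2)/C) = asin(27/60) = 26.7437°
wrap1 = wrap2 = π + 2β = 233.4874°
tangent length = C·cosβ = 53.5817
L = (r1+r2)·wrap + 2·C·cosβ = 27·4.0751 + 2·53.5817 = 217.1918

L=217.192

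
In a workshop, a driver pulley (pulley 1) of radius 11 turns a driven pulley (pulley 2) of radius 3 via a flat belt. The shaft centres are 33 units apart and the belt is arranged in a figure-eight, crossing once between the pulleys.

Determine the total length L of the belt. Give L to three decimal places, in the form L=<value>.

L=116.016

crossed belt: β = asin((r1+r2)/C) = asin(14/33) = 25.1027°
wrap1 = wrap2 = π + 2β = 230.2054°
tangent length = C·cosβ = 29.8831
L = (r1+r2)·wrap + 2·C·cosβ = 14·4.0178 + 2·29.8831 = 116.0160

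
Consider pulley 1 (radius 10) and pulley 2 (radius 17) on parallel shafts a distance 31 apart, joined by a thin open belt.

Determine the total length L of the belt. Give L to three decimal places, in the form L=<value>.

L=148.410

open belt: β = asin((r2−r1)/C) = asin(7/31) = 13.0503°
wrap1 = π − 2β = 153.8994°
wrap2 = π + 2β = 206.1006°
tangent length = C·cosβ = 30.1993
L = r1·wrap1 + r2·wrap2 + 2·C·cosβ = 10·2.6861 + 17·3.5971 + 2·30.1993 = 148.4105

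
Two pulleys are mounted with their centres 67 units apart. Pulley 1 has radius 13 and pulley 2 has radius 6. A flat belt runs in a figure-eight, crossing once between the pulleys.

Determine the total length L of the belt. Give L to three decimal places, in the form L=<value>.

crossed belt: β = asin((r1+r2)/C) = asin(19/67) = 16.4741°
wrap1 = wrap2 = π + 2β = 212.9482°
tangent length = C·cosβ = 64.2495
L = (r1+r2)·wrap + 2·C·cosβ = 19·3.7166 + 2·64.2495 = 199.1153

L=199.115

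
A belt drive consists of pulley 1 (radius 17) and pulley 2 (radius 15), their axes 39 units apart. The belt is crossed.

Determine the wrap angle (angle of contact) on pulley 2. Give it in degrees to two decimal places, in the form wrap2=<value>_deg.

crossed belt: β = asin((r1+r2)/C) = asin(32/39) = 55.1362°
wrap1 = wrap2 = π + 2β = 290.2723°

wrap2=290.27_deg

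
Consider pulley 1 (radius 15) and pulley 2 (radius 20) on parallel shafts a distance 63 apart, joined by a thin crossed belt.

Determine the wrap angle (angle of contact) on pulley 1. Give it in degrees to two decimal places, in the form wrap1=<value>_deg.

crossed belt: β = asin((r1+r2)/C) = asin(35/63) = 33.7490°
wrap1 = wrap2 = π + 2β = 247.4980°

wrap1=247.50_deg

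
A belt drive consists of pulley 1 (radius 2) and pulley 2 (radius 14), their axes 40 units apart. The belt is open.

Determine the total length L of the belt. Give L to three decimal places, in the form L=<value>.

L=133.893

open belt: β = asin((r2−r1)/C) = asin(12/40) = 17.4576°
wrap1 = π − 2β = 145.0848°
wrap2 = π + 2β = 214.9152°
tangent length = C·cosβ = 38.1576
L = r1·wrap1 + r2·wrap2 + 2·C·cosβ = 2·2.5322 + 14·3.7510 + 2·38.1576 = 133.8932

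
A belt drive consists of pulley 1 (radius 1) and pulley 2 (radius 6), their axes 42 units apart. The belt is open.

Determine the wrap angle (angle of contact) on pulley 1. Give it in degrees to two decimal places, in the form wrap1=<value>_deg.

open belt: β = asin((r2−r1)/C) = asin(5/42) = 6.8371°
wrap1 = π − 2β = 166.3257°
wrap2 = π + 2β = 193.6743°

wrap1=166.33_deg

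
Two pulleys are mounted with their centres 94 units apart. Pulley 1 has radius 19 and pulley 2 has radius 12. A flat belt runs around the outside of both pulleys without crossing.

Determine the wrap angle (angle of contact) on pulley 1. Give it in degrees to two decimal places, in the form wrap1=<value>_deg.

open belt: β = asin((r2−r1)/C) = asin(-7/94) = -4.2707°
wrap1 = π − 2β = 188.5413°
wrap2 = π + 2β = 171.4587°

wrap1=188.54_deg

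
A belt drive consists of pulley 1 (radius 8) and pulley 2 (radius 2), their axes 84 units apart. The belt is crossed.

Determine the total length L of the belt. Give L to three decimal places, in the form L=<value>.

crossed belt: β = asin((r1+r2)/C) = asin(10/84) = 6.8371°
wrap1 = wrap2 = π + 2β = 193.6743°
tangent length = C·cosβ = 83.4026
L = (r1+r2)·wrap + 2·C·cosβ = 10·3.3803 + 2·83.4026 = 200.6078

L=200.608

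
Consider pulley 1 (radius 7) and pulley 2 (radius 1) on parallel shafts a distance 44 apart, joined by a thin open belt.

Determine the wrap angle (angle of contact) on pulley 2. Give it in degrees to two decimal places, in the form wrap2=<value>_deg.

wrap2=164.33_deg

open belt: β = asin((r2−r1)/C) = asin(-6/44) = -7.8375°
wrap1 = π − 2β = 195.6750°
wrap2 = π + 2β = 164.3250°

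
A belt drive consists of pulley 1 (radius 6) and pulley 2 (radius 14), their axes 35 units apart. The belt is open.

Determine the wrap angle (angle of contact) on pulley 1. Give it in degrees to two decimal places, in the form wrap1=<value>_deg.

wrap1=153.57_deg

open belt: β = asin((r2−r1)/C) = asin(8/35) = 13.2130°
wrap1 = π − 2β = 153.5740°
wrap2 = π + 2β = 206.4260°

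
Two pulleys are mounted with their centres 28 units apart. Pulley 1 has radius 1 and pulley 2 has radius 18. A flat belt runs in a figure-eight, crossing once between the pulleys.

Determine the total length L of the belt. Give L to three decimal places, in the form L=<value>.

crossed belt: β = asin((r1+r2)/C) = asin(19/28) = 42.7321°
wrap1 = wrap2 = π + 2β = 265.4642°
tangent length = C·cosβ = 20.5670
L = (r1+r2)·wrap + 2·C·cosβ = 19·4.6332 + 2·20.5670 = 129.1652

L=129.165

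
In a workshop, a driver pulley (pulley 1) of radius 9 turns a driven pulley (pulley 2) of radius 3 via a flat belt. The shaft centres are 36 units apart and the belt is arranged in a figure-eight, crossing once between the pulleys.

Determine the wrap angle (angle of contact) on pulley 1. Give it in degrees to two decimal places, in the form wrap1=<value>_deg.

wrap1=218.94_deg

crossed belt: β = asin((r1+r2)/C) = asin(12/36) = 19.4712°
wrap1 = wrap2 = π + 2β = 218.9424°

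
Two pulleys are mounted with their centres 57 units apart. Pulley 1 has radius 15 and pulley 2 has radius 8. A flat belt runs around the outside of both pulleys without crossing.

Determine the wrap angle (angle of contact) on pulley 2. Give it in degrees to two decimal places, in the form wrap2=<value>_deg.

wrap2=165.89_deg

open belt: β = asin((r2−r1)/C) = asin(-7/57) = -7.0541°
wrap1 = π − 2β = 194.1083°
wrap2 = π + 2β = 165.8917°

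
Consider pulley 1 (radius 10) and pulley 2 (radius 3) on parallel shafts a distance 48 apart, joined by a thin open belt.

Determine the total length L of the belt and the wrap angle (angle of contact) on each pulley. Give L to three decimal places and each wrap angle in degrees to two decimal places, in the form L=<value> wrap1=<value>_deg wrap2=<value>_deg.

L=137.863 wrap1=196.77_deg wrap2=163.23_deg

open belt: β = asin((r2−r1)/C) = asin(-7/48) = -8.3855°
wrap1 = π − 2β = 196.7711°
wrap2 = π + 2β = 163.2289°
tangent length = C·cosβ = 47.4868
L = r1·wrap1 + r2·wrap2 + 2·C·cosβ = 10·3.4343 + 3·2.8489 + 2·47.4868 = 137.8634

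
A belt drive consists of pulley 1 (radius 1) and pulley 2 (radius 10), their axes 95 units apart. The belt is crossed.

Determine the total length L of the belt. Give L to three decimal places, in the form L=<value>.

crossed belt: β = asin((r1+r2)/C) = asin(11/95) = 6.6492°
wrap1 = wrap2 = π + 2β = 193.2983°
tangent length = C·cosβ = 94.3610
L = (r1+r2)·wrap + 2·C·cosβ = 11·3.3737 + 2·94.3610 = 225.8326

L=225.833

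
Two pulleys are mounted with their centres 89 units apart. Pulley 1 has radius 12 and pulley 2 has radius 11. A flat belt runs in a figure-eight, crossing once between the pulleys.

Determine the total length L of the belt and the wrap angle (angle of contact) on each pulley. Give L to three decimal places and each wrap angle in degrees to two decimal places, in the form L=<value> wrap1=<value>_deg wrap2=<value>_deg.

L=256.234 wrap1=209.95_deg wrap2=209.95_deg

crossed belt: β = asin((r1+r2)/C) = asin(23/89) = 14.9767°
wrap1 = wrap2 = π + 2β = 209.9535°
tangent length = C·cosβ = 85.9767
L = (r1+r2)·wrap + 2·C·cosβ = 23·3.6644 + 2·85.9767 = 256.2342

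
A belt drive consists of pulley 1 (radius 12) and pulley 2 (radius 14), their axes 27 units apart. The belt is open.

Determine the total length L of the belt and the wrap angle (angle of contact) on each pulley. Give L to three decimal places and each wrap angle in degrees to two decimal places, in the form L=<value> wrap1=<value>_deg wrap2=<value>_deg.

L=135.830 wrap1=171.50_deg wrap2=188.50_deg

open belt: β = asin((r2−r1)/C) = asin(2/27) = 4.2480°
wrap1 = π − 2β = 171.5040°
wrap2 = π + 2β = 188.4960°
tangent length = C·cosβ = 26.9258
L = r1·wrap1 + r2·wrap2 + 2·C·cosβ = 12·2.9933 + 14·3.2899 + 2·26.9258 = 135.8296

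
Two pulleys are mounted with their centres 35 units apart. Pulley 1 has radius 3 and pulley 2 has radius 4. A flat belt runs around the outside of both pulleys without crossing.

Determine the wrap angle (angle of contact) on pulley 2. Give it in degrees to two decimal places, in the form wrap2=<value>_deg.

wrap2=183.27_deg

open belt: β = asin((r2−r1)/C) = asin(1/35) = 1.6372°
wrap1 = π − 2β = 176.7255°
wrap2 = π + 2β = 183.2745°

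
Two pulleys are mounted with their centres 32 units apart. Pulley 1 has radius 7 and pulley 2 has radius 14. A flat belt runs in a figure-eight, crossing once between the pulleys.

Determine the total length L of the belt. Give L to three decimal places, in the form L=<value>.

crossed belt: β = asin((r1+r2)/C) = asin(21/32) = 41.0145°
wrap1 = wrap2 = π + 2β = 262.0290°
tangent length = C·cosβ = 24.1454
L = (r1+r2)·wrap + 2·C·cosβ = 21·4.5733 + 2·24.1454 = 144.3294

L=144.329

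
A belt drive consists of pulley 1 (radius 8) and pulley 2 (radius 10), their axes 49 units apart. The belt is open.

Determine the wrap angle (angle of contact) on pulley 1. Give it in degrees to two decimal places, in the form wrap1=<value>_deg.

open belt: β = asin((r2−r1)/C) = asin(2/49) = 2.3393°
wrap1 = π − 2β = 175.3215°
wrap2 = π + 2β = 184.6785°

wrap1=175.32_deg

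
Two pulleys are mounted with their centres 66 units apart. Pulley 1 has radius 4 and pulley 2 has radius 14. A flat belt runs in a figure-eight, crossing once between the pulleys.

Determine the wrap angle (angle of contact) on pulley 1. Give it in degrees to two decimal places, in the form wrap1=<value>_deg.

crossed belt: β = asin((r1+r2)/C) = asin(18/66) = 15.8266°
wrap1 = wrap2 = π + 2β = 211.6532°

wrap1=211.65_deg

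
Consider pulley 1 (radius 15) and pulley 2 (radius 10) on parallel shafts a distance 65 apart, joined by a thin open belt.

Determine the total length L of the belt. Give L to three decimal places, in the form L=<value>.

L=208.925

open belt: β = asin((r2−r1)/C) = asin(-5/65) = -4.4117°
wrap1 = π − 2β = 188.8235°
wrap2 = π + 2β = 171.1765°
tangent length = C·cosβ = 64.8074
L = r1·wrap1 + r2·wrap2 + 2·C·cosβ = 15·3.2956 + 10·2.9876 + 2·64.8074 = 208.9246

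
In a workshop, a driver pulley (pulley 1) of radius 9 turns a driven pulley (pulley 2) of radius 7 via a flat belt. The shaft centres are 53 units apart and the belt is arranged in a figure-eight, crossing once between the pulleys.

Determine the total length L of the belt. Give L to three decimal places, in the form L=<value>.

L=161.133

crossed belt: β = asin((r1+r2)/C) = asin(16/53) = 17.5710°
wrap1 = wrap2 = π + 2β = 215.1419°
tangent length = C·cosβ = 50.5272
L = (r1+r2)·wrap + 2·C·cosβ = 16·3.7549 + 2·50.5272 = 161.1334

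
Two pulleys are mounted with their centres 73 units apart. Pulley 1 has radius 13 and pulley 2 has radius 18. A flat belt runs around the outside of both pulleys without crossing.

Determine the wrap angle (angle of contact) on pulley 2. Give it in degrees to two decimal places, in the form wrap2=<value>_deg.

open belt: β = asin((r2−r1)/C) = asin(5/73) = 3.9274°
wrap1 = π − 2β = 172.1451°
wrap2 = π + 2β = 187.8549°

wrap2=187.85_deg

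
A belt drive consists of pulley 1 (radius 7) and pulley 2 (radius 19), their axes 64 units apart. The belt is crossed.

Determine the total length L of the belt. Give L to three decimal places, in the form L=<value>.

L=220.397

crossed belt: β = asin((r1+r2)/C) = asin(26/64) = 23.9695°
wrap1 = wrap2 = π + 2β = 227.9390°
tangent length = C·cosβ = 58.4808
L = (r1+r2)·wrap + 2·C·cosβ = 26·3.9783 + 2·58.4808 = 220.3970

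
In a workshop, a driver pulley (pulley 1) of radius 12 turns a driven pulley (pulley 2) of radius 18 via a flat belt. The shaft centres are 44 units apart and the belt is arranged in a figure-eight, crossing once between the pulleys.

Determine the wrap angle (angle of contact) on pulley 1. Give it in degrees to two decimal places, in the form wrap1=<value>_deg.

crossed belt: β = asin((r1+r2)/C) = asin(30/44) = 42.9859°
wrap1 = wrap2 = π + 2β = 265.9718°

wrap1=265.97_deg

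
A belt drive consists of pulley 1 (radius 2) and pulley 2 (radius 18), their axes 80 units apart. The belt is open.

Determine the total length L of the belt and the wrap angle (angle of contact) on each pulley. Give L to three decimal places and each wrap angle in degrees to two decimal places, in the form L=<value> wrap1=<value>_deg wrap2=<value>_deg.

L=226.043 wrap1=156.93_deg wrap2=203.07_deg

open belt: β = asin((r2−r1)/C) = asin(16/80) = 11.5370°
wrap1 = π − 2β = 156.9261°
wrap2 = π + 2β = 203.0739°
tangent length = C·cosβ = 78.3837
L = r1·wrap1 + r2·wrap2 + 2·C·cosβ = 2·2.7389 + 18·3.5443 + 2·78.3837 = 226.0427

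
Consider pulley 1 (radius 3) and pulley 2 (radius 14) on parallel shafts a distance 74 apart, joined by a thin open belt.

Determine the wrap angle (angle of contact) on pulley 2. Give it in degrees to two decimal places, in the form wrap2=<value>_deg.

wrap2=197.10_deg

open belt: β = asin((r2−r1)/C) = asin(11/74) = 8.5486°
wrap1 = π − 2β = 162.9028°
wrap2 = π + 2β = 197.0972°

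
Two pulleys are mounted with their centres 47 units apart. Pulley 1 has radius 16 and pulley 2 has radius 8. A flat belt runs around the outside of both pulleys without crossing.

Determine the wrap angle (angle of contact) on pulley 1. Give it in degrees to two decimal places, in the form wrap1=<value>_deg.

open belt: β = asin((r2−r1)/C) = asin(-8/47) = -9.8002°
wrap1 = π − 2β = 199.6004°
wrap2 = π + 2β = 160.3996°

wrap1=199.60_deg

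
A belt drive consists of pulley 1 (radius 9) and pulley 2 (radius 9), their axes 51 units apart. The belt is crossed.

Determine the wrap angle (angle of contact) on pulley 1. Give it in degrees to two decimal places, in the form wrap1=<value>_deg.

wrap1=221.33_deg

crossed belt: β = asin((r1+r2)/C) = asin(18/51) = 20.6673°
wrap1 = wrap2 = π + 2β = 221.3346°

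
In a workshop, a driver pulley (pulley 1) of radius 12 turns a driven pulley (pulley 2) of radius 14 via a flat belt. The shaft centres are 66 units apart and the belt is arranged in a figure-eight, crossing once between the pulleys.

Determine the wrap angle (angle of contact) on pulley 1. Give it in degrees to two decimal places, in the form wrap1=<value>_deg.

crossed belt: β = asin((r1+r2)/C) = asin(26/66) = 23.1998°
wrap1 = wrap2 = π + 2β = 226.3997°

wrap1=226.40_deg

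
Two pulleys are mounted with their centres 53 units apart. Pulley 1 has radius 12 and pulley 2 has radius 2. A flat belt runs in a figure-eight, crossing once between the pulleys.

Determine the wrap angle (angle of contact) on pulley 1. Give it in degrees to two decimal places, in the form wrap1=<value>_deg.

crossed belt: β = asin((r1+r2)/C) = asin(14/53) = 15.3165°
wrap1 = wrap2 = π + 2β = 210.6330°

wrap1=210.63_deg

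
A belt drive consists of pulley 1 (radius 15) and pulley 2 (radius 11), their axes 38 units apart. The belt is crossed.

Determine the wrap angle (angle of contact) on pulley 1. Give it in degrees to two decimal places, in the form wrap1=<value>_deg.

wrap1=266.35_deg

crossed belt: β = asin((r1+r2)/C) = asin(26/38) = 43.1736°
wrap1 = wrap2 = π + 2β = 266.3471°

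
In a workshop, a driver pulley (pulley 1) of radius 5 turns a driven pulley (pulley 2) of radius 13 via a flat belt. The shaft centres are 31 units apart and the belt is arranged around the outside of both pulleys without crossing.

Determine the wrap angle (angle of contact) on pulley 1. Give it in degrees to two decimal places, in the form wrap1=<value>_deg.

wrap1=150.09_deg

open belt: β = asin((r2−r1)/C) = asin(8/31) = 14.9552°
wrap1 = π − 2β = 150.0895°
wrap2 = π + 2β = 209.9105°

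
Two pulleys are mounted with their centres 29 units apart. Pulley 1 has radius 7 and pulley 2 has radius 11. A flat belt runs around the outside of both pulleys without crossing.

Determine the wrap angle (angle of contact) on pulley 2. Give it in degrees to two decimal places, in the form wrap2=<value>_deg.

wrap2=195.86_deg

open belt: β = asin((r2−r1)/C) = asin(4/29) = 7.9281°
wrap1 = π − 2β = 164.1437°
wrap2 = π + 2β = 195.8563°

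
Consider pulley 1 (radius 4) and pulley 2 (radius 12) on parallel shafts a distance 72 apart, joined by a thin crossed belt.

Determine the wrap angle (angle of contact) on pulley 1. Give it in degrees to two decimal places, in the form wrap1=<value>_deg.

crossed belt: β = asin((r1+r2)/C) = asin(16/72) = 12.8396°
wrap1 = wrap2 = π + 2β = 205.6792°

wrap1=205.68_deg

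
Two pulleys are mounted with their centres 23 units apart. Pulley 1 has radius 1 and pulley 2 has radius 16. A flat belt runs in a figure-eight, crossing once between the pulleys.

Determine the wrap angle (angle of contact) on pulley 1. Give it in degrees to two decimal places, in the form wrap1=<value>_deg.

crossed belt: β = asin((r1+r2)/C) = asin(17/23) = 47.6574°
wrap1 = wrap2 = π + 2β = 275.3148°

wrap1=275.31_deg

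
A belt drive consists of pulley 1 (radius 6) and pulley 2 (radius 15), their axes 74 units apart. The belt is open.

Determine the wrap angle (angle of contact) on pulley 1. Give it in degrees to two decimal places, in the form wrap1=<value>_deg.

wrap1=166.03_deg

open belt: β = asin((r2−r1)/C) = asin(9/74) = 6.9857°
wrap1 = π − 2β = 166.0286°
wrap2 = π + 2β = 193.9714°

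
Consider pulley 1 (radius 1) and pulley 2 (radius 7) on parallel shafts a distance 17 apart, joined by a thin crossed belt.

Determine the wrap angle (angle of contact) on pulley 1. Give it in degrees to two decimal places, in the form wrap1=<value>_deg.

crossed belt: β = asin((r1+r2)/C) = asin(8/17) = 28.0725°
wrap1 = wrap2 = π + 2β = 236.1450°

wrap1=236.14_deg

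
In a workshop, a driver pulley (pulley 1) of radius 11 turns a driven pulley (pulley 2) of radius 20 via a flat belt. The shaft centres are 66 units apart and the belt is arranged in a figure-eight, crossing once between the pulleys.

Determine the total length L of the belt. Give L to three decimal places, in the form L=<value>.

crossed belt: β = asin((r1+r2)/C) = asin(31/66) = 28.0146°
wrap1 = wrap2 = π + 2β = 236.0293°
tangent length = C·cosβ = 58.2666
L = (r1+r2)·wrap + 2·C·cosβ = 31·4.1195 + 2·58.2666 = 244.2374

L=244.237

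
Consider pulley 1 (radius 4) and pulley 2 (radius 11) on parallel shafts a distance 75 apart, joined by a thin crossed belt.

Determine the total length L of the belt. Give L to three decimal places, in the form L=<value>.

crossed belt: β = asin((r1+r2)/C) = asin(15/75) = 11.5370°
wrap1 = wrap2 = π + 2β = 203.0739°
tangent length = C·cosβ = 73.4847
L = (r1+r2)·wrap + 2·C·cosβ = 15·3.5443 + 2·73.4847 = 200.1340

L=200.134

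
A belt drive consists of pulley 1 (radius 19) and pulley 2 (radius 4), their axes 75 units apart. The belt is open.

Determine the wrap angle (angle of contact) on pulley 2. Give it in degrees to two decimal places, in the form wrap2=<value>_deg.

wrap2=156.93_deg

open belt: β = asin((r2−r1)/C) = asin(-15/75) = -11.5370°
wrap1 = π − 2β = 203.0739°
wrap2 = π + 2β = 156.9261°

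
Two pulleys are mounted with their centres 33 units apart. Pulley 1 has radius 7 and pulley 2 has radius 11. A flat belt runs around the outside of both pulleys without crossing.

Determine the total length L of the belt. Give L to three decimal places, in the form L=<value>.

open belt: β = asin((r2−r1)/C) = asin(4/33) = 6.9621°
wrap1 = π − 2β = 166.0759°
wrap2 = π + 2β = 193.9241°
tangent length = C·cosβ = 32.7567
L = r1·wrap1 + r2·wrap2 + 2·C·cosβ = 7·2.8986 + 11·3.3846 + 2·32.7567 = 123.0341

L=123.034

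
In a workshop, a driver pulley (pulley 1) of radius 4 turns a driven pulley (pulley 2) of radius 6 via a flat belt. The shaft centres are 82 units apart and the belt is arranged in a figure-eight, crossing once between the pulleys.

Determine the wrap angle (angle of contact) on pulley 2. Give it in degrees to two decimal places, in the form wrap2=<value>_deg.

wrap2=194.01_deg

crossed belt: β = asin((r1+r2)/C) = asin(10/82) = 7.0047°
wrap1 = wrap2 = π + 2β = 194.0095°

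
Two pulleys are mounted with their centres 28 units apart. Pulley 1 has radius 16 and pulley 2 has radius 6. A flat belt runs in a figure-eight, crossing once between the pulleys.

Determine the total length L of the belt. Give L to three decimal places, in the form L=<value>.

crossed belt: β = asin((r1+r2)/C) = asin(22/28) = 51.7868°
wrap1 = wrap2 = π + 2β = 283.5736°
tangent length = C·cosβ = 17.3205
L = (r1+r2)·wrap + 2·C·cosβ = 22·4.9493 + 2·17.3205 = 143.5255

L=143.525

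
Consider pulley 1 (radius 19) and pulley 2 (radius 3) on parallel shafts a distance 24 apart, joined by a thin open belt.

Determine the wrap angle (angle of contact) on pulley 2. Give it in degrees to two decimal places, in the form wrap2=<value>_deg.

open belt: β = asin((r2−r1)/C) = asin(-16/24) = -41.8103°
wrap1 = π − 2β = 263.6206°
wrap2 = π + 2β = 96.3794°

wrap2=96.38_deg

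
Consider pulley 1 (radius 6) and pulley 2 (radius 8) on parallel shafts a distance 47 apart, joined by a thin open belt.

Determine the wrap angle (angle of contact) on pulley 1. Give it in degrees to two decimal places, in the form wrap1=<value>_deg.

open belt: β = asin((r2−r1)/C) = asin(2/47) = 2.4389°
wrap1 = π − 2β = 175.1223°
wrap2 = π + 2β = 184.8777°

wrap1=175.12_deg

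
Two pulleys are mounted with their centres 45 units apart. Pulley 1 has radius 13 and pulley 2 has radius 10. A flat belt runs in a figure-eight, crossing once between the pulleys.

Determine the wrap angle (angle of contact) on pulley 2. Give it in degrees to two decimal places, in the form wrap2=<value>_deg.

wrap2=241.48_deg

crossed belt: β = asin((r1+r2)/C) = asin(23/45) = 30.7379°
wrap1 = wrap2 = π + 2β = 241.4757°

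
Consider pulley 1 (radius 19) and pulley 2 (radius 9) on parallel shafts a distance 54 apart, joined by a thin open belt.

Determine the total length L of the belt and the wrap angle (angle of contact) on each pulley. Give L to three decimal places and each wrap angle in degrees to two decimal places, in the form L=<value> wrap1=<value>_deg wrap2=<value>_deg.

open belt: β = asin((r2−r1)/C) = asin(-10/54) = -10.6719°
wrap1 = π − 2β = 201.3439°
wrap2 = π + 2β = 158.6561°
tangent length = C·cosβ = 53.0660
L = r1·wrap1 + r2·wrap2 + 2·C·cosβ = 19·3.5141 + 9·2.7691 + 2·53.0660 = 197.8218

L=197.822 wrap1=201.34_deg wrap2=158.66_deg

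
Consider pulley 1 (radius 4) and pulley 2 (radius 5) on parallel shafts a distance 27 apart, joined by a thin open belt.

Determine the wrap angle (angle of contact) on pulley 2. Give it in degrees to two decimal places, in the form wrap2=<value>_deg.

open belt: β = asin((r2−r1)/C) = asin(1/27) = 2.1226°
wrap1 = π − 2β = 175.7549°
wrap2 = π + 2β = 184.2451°

wrap2=184.25_deg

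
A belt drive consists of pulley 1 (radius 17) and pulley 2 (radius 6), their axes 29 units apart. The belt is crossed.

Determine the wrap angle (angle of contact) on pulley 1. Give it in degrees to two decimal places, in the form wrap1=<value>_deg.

crossed belt: β = asin((r1+r2)/C) = asin(23/29) = 52.4765°
wrap1 = wrap2 = π + 2β = 284.9530°

wrap1=284.95_deg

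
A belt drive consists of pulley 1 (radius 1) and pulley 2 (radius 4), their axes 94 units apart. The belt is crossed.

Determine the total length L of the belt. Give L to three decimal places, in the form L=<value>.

crossed belt: β = asin((r1+r2)/C) = asin(5/94) = 3.0491°
wrap1 = wrap2 = π + 2β = 186.0982°
tangent length = C·cosβ = 93.8669
L = (r1+r2)·wrap + 2·C·cosβ = 5·3.2480 + 2·93.8669 = 203.9740

L=203.974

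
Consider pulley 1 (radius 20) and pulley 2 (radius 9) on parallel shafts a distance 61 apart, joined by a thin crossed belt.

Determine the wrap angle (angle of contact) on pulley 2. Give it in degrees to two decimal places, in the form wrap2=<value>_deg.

wrap2=236.77_deg

crossed belt: β = asin((r1+r2)/C) = asin(29/61) = 28.3860°
wrap1 = wrap2 = π + 2β = 236.7721°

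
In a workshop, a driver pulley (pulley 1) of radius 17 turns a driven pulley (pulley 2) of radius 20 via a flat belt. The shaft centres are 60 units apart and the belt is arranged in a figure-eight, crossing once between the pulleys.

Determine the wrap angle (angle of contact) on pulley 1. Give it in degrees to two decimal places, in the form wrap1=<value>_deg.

crossed belt: β = asin((r1+r2)/C) = asin(37/60) = 38.0731°
wrap1 = wrap2 = π + 2β = 256.1462°

wrap1=256.15_deg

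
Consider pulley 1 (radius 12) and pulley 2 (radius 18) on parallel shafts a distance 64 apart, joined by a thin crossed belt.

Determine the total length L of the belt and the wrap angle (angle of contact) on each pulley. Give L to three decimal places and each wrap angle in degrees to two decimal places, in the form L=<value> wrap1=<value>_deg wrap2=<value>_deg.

L=236.587 wrap1=235.91_deg wrap2=235.91_deg

crossed belt: β = asin((r1+r2)/C) = asin(30/64) = 27.9532°
wrap1 = wrap2 = π + 2β = 235.9064°
tangent length = C·cosβ = 56.5332
L = (r1+r2)·wrap + 2·C·cosβ = 30·4.1173 + 2·56.5332 = 236.5866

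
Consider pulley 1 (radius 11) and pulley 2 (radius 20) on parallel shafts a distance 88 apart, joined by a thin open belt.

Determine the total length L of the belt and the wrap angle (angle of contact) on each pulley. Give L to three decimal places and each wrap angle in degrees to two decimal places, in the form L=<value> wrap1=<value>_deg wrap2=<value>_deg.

L=274.311 wrap1=168.26_deg wrap2=191.74_deg

open belt: β = asin((r2−r1)/C) = asin(9/88) = 5.8701°
wrap1 = π − 2β = 168.2599°
wrap2 = π + 2β = 191.7401°
tangent length = C·cosβ = 87.5386
L = r1·wrap1 + r2·wrap2 + 2·C·cosβ = 11·2.9367 + 20·3.3465 + 2·87.5386 = 274.3106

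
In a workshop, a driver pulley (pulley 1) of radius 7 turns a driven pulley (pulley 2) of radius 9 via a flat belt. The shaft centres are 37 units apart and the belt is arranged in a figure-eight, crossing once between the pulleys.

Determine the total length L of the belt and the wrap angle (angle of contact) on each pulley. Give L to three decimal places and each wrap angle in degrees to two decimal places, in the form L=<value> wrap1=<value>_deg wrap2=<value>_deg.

L=131.299 wrap1=231.24_deg wrap2=231.24_deg

crossed belt: β = asin((r1+r2)/C) = asin(16/37) = 25.6220°
wrap1 = wrap2 = π + 2β = 231.2441°
tangent length = C·cosβ = 33.3617
L = (r1+r2)·wrap + 2·C·cosβ = 16·4.0360 + 2·33.3617 = 131.2988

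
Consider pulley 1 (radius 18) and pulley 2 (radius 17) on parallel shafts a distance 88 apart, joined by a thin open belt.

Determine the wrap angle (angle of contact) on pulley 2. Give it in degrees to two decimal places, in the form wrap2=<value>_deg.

open belt: β = asin((r2−r1)/C) = asin(-1/88) = -0.6511°
wrap1 = π − 2β = 181.3022°
wrap2 = π + 2β = 178.6978°

wrap2=178.70_deg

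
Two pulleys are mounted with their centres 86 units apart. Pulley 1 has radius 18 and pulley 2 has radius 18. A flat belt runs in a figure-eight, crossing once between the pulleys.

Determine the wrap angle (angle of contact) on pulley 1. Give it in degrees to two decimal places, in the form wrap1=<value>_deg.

crossed belt: β = asin((r1+r2)/C) = asin(36/86) = 24.7465°
wrap1 = wrap2 = π + 2β = 229.4930°

wrap1=229.49_deg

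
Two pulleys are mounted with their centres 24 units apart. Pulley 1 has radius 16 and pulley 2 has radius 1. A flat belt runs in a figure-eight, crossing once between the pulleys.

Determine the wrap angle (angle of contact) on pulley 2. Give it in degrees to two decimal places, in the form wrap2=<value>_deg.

crossed belt: β = asin((r1+r2)/C) = asin(17/24) = 45.0995°
wrap1 = wrap2 = π + 2β = 270.1989°

wrap2=270.20_deg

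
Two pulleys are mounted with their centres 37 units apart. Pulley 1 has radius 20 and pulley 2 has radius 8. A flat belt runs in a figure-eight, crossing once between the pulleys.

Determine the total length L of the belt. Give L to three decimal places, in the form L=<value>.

L=184.405

crossed belt: β = asin((r1+r2)/C) = asin(28/37) = 49.1791°
wrap1 = wrap2 = π + 2β = 278.3582°
tangent length = C·cosβ = 24.1868
L = (r1+r2)·wrap + 2·C·cosβ = 28·4.8583 + 2·24.1868 = 184.4050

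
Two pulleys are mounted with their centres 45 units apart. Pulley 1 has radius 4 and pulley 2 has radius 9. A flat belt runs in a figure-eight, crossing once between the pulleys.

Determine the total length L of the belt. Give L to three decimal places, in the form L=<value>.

crossed belt: β = asin((r1+r2)/C) = asin(13/45) = 16.7914°
wrap1 = wrap2 = π + 2β = 213.5829°
tangent length = C·cosβ = 43.0813
L = (r1+r2)·wrap + 2·C·cosβ = 13·3.7277 + 2·43.0813 = 134.6231

L=134.623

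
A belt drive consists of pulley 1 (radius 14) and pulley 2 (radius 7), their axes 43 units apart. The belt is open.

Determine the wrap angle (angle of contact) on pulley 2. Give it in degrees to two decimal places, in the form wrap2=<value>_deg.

wrap2=161.26_deg

open belt: β = asin((r2−r1)/C) = asin(-7/43) = -9.3689°
wrap1 = π − 2β = 198.7378°
wrap2 = π + 2β = 161.2622°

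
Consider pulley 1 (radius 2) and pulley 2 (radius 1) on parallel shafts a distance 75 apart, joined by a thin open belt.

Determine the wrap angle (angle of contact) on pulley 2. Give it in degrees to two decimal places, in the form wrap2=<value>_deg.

wrap2=178.47_deg

open belt: β = asin((r2−r1)/C) = asin(-1/75) = -0.7640°
wrap1 = π − 2β = 181.5279°
wrap2 = π + 2β = 178.4721°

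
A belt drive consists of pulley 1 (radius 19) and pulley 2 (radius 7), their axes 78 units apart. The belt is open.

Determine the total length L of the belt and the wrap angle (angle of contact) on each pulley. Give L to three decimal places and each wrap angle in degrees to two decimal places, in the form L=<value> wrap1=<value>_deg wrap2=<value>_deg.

L=239.531 wrap1=197.70_deg wrap2=162.30_deg

open belt: β = asin((r2−r1)/C) = asin(-12/78) = -8.8499°
wrap1 = π − 2β = 197.6998°
wrap2 = π + 2β = 162.3002°
tangent length = C·cosβ = 77.0714
L = r1·wrap1 + r2·wrap2 + 2·C·cosβ = 19·3.4505 + 7·2.8327 + 2·77.0714 = 239.5312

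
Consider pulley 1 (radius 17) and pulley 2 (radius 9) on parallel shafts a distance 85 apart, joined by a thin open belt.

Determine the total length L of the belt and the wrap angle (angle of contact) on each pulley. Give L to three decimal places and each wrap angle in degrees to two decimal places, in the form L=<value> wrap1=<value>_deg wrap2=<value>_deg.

L=252.435 wrap1=190.80_deg wrap2=169.20_deg

open belt: β = asin((r2−r1)/C) = asin(-8/85) = -5.4005°
wrap1 = π − 2β = 190.8011°
wrap2 = π + 2β = 169.1989°
tangent length = C·cosβ = 84.6227
L = r1·wrap1 + r2·wrap2 + 2·C·cosβ = 17·3.3301 + 9·2.9531 + 2·84.6227 = 252.4349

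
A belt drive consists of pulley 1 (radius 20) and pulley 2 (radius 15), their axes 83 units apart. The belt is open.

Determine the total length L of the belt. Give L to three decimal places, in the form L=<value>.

open belt: β = asin((r2−r1)/C) = asin(-5/83) = -3.4536°
wrap1 = π − 2β = 186.9073°
wrap2 = π + 2β = 173.0927°
tangent length = C·cosβ = 82.8493
L = r1·wrap1 + r2·wrap2 + 2·C·cosβ = 20·3.2621 + 15·3.0210 + 2·82.8493 = 276.2570

L=276.257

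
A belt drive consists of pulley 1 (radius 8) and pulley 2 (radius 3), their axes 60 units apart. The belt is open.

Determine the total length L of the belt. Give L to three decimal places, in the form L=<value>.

L=154.974

open belt: β = asin((r2−r1)/C) = asin(-5/60) = -4.7802°
wrap1 = π − 2β = 189.5604°
wrap2 = π + 2β = 170.4396°
tangent length = C·cosβ = 59.7913
L = r1·wrap1 + r2·wrap2 + 2·C·cosβ = 8·3.3085 + 3·2.9747 + 2·59.7913 = 154.9744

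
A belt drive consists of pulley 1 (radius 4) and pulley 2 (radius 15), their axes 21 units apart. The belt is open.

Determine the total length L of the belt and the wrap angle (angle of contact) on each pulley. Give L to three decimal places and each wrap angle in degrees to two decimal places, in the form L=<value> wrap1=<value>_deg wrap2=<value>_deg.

L=107.596 wrap1=116.82_deg wrap2=243.18_deg

open belt: β = asin((r2−r1)/C) = asin(11/21) = 31.5881°
wrap1 = π − 2β = 116.8237°
wrap2 = π + 2β = 243.1763°
tangent length = C·cosβ = 17.8885
L = r1·wrap1 + r2·wrap2 + 2·C·cosβ = 4·2.0390 + 15·4.2442 + 2·17.8885 = 107.5963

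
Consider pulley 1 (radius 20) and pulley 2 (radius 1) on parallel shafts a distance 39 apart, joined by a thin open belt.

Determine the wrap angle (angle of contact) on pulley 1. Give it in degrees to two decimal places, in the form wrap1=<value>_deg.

wrap1=238.31_deg

open belt: β = asin((r2−r1)/C) = asin(-19/39) = -29.1554°
wrap1 = π − 2β = 238.3107°
wrap2 = π + 2β = 121.6893°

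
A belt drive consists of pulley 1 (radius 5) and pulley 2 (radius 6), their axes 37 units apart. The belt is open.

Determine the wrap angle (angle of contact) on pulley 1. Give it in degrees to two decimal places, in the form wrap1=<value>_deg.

wrap1=176.90_deg

open belt: β = asin((r2−r1)/C) = asin(1/37) = 1.5487°
wrap1 = π − 2β = 176.9026°
wrap2 = π + 2β = 183.0974°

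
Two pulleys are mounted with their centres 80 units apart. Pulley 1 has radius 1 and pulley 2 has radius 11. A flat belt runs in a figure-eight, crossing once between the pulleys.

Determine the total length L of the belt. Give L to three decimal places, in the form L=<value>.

L=199.503

crossed belt: β = asin((r1+r2)/C) = asin(12/80) = 8.6269°
wrap1 = wrap2 = π + 2β = 197.2539°
tangent length = C·cosβ = 79.0949
L = (r1+r2)·wrap + 2·C·cosβ = 12·3.4427 + 2·79.0949 = 199.5025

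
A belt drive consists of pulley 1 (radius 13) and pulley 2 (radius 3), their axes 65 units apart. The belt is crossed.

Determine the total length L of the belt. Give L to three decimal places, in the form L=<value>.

L=184.224

crossed belt: β = asin((r1+r2)/C) = asin(16/65) = 14.2500°
wrap1 = wrap2 = π + 2β = 208.5001°
tangent length = C·cosβ = 63.0000
L = (r1+r2)·wrap + 2·C·cosβ = 16·3.6390 + 2·63.0000 = 184.2242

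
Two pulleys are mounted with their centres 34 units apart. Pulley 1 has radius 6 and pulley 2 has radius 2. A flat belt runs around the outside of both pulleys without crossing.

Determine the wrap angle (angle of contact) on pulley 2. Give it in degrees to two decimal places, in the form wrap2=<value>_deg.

wrap2=166.49_deg

open belt: β = asin((r2−r1)/C) = asin(-4/34) = -6.7563°
wrap1 = π − 2β = 193.5127°
wrap2 = π + 2β = 166.4873°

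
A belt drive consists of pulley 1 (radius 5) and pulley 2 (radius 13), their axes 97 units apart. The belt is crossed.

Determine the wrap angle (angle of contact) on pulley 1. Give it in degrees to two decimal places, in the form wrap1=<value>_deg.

crossed belt: β = asin((r1+r2)/C) = asin(18/97) = 10.6942°
wrap1 = wrap2 = π + 2β = 201.3884°

wrap1=201.39_deg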